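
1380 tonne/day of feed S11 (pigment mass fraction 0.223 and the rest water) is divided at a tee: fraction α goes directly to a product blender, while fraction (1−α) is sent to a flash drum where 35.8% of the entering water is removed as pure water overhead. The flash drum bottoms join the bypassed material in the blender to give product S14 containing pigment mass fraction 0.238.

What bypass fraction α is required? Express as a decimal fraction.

All 1380×0.223 = 307.74 tonne/day of pigment reaches S14, so S14 = 307.74/0.238 = 1293 tonne/day and vapour = 86.975 tonne/day.
The evaporator receives (1−α)·1380 of feed at 0.777 water and removes 0.358 of that water:
0.358×0.777×(1−α)×1380 = 86.975
(1−α) = 86.975/383.87 = 0.2266;  α = 0.7734.

0.773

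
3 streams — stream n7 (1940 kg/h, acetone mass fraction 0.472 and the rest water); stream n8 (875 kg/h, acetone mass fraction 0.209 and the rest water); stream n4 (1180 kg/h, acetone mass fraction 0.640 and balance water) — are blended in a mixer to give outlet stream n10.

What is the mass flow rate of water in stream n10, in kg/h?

2141 kg/h

water out = water in = 1940×0.528 + 875×0.791 + 1180×0.360 = 2141.2 kg/h.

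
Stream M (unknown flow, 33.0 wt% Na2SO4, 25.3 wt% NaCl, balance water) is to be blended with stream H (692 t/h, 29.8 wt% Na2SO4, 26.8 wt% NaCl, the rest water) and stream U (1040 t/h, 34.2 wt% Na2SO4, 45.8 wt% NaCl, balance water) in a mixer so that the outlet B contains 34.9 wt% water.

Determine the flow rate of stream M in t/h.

1414 t/h

Let M be the unknown flow. Total out = 1732 + M.
water balance: 508.33 + 0.417·M = 0.349·(1732 + M)
(0.417 − 0.349)·M = 0.349×1732 − 508.33 = 96.14
M = 96.14 / 0.068 = 1413.8 t/h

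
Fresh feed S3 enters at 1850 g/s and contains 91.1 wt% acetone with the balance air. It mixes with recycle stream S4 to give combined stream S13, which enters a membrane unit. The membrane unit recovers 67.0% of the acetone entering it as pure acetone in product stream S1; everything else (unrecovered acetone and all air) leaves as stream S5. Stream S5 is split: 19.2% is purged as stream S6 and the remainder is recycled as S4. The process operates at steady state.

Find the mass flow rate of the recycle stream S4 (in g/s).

1306 g/s

air enters only via S3 and leaves only via the purge: 1850×0.089 = 0.192×(air in S5), and the membrane unit passes all air, so air in S13 = air in S5 = 857.55 g/s.
acetone in S13: m_A = 1850×0.911 + (1−0.192)·(1−0.670)·m_A, so m_A = 1685.4/0.7334 = 2298.1 g/s.
S5 = (1−0.670)×2298.1 + 857.55 = 1615.9 g/s.
Recycle S4 = (1−0.192)×1615.9 = 1305.7 g/s.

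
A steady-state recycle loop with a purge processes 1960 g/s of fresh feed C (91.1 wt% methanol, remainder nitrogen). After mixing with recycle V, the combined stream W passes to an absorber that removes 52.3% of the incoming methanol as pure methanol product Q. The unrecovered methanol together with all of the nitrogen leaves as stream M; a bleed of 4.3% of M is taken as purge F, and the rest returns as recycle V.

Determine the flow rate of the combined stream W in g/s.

nitrogen enters only via C and leaves only via the purge: 1960×0.089 = 0.043×(nitrogen in M), and the absorber passes all nitrogen, so nitrogen in W = nitrogen in M = 4056.7 g/s.
methanol in W: m_A = 1960×0.911 + (1−0.043)·(1−0.523)·m_A, so m_A = 1785.6/0.5435 = 3285.2 g/s.
W = 3285.2 + 4056.7 = 7342 g/s.

7342 g/s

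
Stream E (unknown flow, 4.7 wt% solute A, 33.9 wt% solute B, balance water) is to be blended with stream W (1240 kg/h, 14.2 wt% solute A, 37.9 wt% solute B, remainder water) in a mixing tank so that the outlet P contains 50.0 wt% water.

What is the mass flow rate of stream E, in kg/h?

228.4 kg/h

Let E be the unknown flow. Total out = 1240 + E.
water balance: 593.96 + 0.614·E = 0.500·(1240 + E)
(0.614 − 0.500)·E = 0.500×1240 − 593.96 = 26.04
E = 26.04 / 0.114 = 228.42 kg/h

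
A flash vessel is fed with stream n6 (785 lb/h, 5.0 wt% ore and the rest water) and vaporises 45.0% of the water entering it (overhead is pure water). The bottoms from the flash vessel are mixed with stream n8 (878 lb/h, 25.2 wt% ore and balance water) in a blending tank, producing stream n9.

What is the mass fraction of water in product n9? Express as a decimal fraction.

Vapour removed = 0.450×0.950×785 = 335.59 lb/h; concentrate = 449.41 lb/h.
water reaching the mixer = 410.16 (from concentrate) + 878×0.748 = 1066.9 lb/h.
Product flow = 449.41 + 878 = 1327.4 lb/h; water fraction = 0.8037.

0.8037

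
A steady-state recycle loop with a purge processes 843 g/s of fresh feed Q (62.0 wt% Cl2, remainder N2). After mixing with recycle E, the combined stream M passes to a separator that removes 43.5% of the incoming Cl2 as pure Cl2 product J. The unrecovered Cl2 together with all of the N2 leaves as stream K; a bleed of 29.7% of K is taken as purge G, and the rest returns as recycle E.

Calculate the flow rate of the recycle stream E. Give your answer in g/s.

N2 enters only via Q and leaves only via the purge: 843×0.380 = 0.297×(N2 in K), and the separator passes all N2, so N2 in M = N2 in K = 1078.6 g/s.
Cl2 in M: m_A = 843×0.620 + (1−0.297)·(1−0.435)·m_A, so m_A = 522.66/0.6028 = 867.05 g/s.
K = (1−0.435)×867.05 + 1078.6 = 1568.5 g/s.
Recycle E = (1−0.297)×1568.5 = 1102.6 g/s.

1103 g/s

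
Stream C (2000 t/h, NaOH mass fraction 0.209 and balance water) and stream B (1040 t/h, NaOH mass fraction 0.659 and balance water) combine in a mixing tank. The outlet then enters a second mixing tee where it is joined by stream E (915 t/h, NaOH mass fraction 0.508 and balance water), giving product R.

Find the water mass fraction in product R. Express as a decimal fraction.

Overall, product flow = 3955 t/h.
water in = 2000×0.791 + 1040×0.341 + 915×0.492 = 2386.8 t/h.
water fraction in R = 0.603.

0.603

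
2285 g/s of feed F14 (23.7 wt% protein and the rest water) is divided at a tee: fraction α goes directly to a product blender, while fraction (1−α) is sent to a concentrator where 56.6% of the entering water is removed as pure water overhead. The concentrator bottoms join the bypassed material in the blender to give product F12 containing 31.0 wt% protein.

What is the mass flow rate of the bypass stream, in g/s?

All 2285×0.237 = 541.54 g/s of protein reaches F12, so F12 = 541.54/0.310 = 1746.9 g/s and vapour = 538.08 g/s.
The evaporator receives (1−α)·2285 of feed at 0.763 water and removes 0.566 of that water:
0.566×0.763×(1−α)×2285 = 538.08
(1−α) = 538.08/986.8 = 0.5453;  α = 0.4547.
Bypass flow = 0.4547×2285 = 1039 g/s.

1039 g/s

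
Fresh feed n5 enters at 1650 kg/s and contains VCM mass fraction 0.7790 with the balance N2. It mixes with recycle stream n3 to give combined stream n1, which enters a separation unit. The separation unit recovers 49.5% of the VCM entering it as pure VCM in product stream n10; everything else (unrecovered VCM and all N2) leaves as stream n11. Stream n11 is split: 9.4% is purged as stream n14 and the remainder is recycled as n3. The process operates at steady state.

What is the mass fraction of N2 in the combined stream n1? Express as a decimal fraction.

N2 enters only via n5 and leaves only via the purge: 1650×0.221 = 0.094×(N2 in n11), and the separation unit passes all N2, so N2 in n1 = N2 in n11 = 3879.3 kg/s.
VCM in n1: m_A = 1650×0.779 + (1−0.094)·(1−0.495)·m_A, so m_A = 1285.4/0.5425 = 2369.4 kg/s.
n1 = 2369.4 + 3879.3 = 6248.7 kg/s.
N2 fraction in n1 = 3879.3/6248.7 = 0.6208.

0.6208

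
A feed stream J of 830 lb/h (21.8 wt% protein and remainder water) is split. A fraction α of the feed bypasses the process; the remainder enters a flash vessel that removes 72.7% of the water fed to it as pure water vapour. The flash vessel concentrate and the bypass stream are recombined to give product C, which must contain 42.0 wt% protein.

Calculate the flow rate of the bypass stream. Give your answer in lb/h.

All 830×0.218 = 180.94 lb/h of protein reaches C, so C = 180.94/0.420 = 430.81 lb/h and vapour = 399.19 lb/h.
The evaporator receives (1−α)·830 of feed at 0.782 water and removes 0.727 of that water:
0.727×0.782×(1−α)×830 = 399.19
(1−α) = 399.19/471.87 = 0.8460;  α = 0.1540.
Bypass flow = 0.1540×830 = 127.84 lb/h.

127.8 lb/h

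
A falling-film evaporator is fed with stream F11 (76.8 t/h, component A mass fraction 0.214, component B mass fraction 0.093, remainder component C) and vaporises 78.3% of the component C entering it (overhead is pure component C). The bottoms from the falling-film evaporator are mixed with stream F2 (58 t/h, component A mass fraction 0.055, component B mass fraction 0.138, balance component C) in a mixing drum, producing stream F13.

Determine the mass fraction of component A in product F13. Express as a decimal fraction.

Vapour removed = 0.783×0.693×76.8 = 41.673 t/h; concentrate = 35.127 t/h.
component A reaching the mixer = 16.435 (from concentrate) + 58×0.055 = 19.625 t/h.
Product flow = 35.127 + 58 = 93.127 t/h; component A fraction = 0.211.

0.211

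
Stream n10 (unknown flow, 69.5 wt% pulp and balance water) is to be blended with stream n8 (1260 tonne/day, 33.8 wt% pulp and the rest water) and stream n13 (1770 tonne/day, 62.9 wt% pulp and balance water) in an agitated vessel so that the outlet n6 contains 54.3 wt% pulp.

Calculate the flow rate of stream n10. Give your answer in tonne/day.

697.9 tonne/day

Let n10 be the unknown flow. Total out = 3030 + n10.
pulp balance: 1539.2 + 0.695·n10 = 0.543·(3030 + n10)
(0.695 − 0.543)·n10 = 0.543×3030 − 1539.2 = 106.08
n10 = 106.08 / 0.152 = 697.89 tonne/day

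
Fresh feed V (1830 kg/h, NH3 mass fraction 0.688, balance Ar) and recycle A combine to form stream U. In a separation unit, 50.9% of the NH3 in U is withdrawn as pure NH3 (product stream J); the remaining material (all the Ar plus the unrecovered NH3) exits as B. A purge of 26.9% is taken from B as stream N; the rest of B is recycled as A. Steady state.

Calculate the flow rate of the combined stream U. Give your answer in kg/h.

4086 kg/h

Ar enters only via V and leaves only via the purge: 1830×0.312 = 0.269×(Ar in B), and the separation unit passes all Ar, so Ar in U = Ar in B = 2122.5 kg/h.
NH3 in U: m_A = 1830×0.688 + (1−0.269)·(1−0.509)·m_A, so m_A = 1259/0.6411 = 1963.9 kg/h.
U = 1963.9 + 2122.5 = 4086.5 kg/h.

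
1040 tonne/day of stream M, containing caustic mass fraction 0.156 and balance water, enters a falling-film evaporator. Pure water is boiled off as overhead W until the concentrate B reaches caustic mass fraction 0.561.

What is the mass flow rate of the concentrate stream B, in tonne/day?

caustic is conserved: 1040×0.156 = 162.24 tonne/day all reports to the concentrate.
Concentrate = 162.24/(target fraction) = 289.2 tonne/day.

289.2 tonne/day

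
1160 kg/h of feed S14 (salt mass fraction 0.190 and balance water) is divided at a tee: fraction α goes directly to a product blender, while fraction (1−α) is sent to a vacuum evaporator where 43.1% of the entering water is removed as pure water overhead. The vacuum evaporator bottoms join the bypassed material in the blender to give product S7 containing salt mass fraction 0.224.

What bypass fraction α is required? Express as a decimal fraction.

All 1160×0.190 = 220.4 kg/h of salt reaches S7, so S7 = 220.4/0.224 = 983.93 kg/h and vapour = 176.07 kg/h.
The evaporator receives (1−α)·1160 of feed at 0.810 water and removes 0.431 of that water:
0.431×0.810×(1−α)×1160 = 176.07
(1−α) = 176.07/404.97 = 0.4348;  α = 0.5652.

0.565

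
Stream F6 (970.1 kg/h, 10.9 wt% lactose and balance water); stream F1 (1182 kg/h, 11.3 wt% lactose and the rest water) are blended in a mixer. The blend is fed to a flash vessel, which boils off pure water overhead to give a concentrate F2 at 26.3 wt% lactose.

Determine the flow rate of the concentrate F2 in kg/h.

909.9 kg/h

lactose entering = 970.1×0.109 + 1182×0.113 = 239.31 kg/h.
All lactose reports to F2, so F2 = 239.31/0.263 = 909.91 kg/h.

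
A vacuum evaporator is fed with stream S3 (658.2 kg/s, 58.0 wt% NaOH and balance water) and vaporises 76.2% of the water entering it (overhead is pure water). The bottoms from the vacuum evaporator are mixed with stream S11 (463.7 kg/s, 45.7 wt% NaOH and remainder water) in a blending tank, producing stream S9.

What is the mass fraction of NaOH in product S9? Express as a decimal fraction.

Vapour removed = 0.762×0.420×658.2 = 210.65 kg/s; concentrate = 447.55 kg/s.
NaOH reaching the mixer = 381.76 (from concentrate) + 463.7×0.457 = 593.67 kg/s.
Product flow = 447.55 + 463.7 = 911.25 kg/s; NaOH fraction = 0.651.

0.651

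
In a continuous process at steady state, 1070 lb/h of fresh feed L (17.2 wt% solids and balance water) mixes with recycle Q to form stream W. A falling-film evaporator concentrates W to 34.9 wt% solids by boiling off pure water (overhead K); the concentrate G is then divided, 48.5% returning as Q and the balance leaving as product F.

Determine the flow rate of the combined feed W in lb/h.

1567 lb/h

Overall solids balance (none leaves overhead): solids in fresh feed = solids in product, i.e. 1070×0.172 = (1−0.485)·G·0.349.
G = 184.04/(0.349×0.515) = 1024 lb/h.
Recycle Q = 0.485×1024 = 496.62 lb/h.
Combined feed W = 1070 + 496.62 = 1566.6 lb/h.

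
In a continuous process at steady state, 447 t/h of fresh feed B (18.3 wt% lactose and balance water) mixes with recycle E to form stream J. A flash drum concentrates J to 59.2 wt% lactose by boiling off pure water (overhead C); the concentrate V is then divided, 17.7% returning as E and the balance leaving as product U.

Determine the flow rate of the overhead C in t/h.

Overall lactose balance (none leaves overhead): lactose in fresh feed = lactose in product, i.e. 447×0.183 = (1−0.177)·V·0.592.
V = 81.801/(0.592×0.823) = 167.89 t/h.
Recycle E = 0.177×167.89 = 29.717 t/h.
Combined feed J = 447 + 29.717 = 476.72 t/h.
Overhead C = J − V = 476.72 − 167.89 = 308.82 t/h.

308.8 t/h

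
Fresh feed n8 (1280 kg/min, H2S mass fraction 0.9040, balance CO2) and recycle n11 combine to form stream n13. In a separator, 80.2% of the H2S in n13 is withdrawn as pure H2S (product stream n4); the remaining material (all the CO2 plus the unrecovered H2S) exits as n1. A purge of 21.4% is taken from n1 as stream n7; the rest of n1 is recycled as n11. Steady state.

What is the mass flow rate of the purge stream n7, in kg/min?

CO2 enters only via n8 and leaves only via the purge: 1280×0.096 = 0.214×(CO2 in n1), and the separator passes all CO2, so CO2 in n13 = CO2 in n1 = 574.21 kg/min.
H2S in n13: m_A = 1280×0.904 + (1−0.214)·(1−0.802)·m_A, so m_A = 1157.1/0.8444 = 1370.4 kg/min.
n1 = (1−0.802)×1370.4 + 574.21 = 845.54 kg/min.
Purge n7 = 0.214×845.54 = 180.95 kg/min.

180.9 kg/min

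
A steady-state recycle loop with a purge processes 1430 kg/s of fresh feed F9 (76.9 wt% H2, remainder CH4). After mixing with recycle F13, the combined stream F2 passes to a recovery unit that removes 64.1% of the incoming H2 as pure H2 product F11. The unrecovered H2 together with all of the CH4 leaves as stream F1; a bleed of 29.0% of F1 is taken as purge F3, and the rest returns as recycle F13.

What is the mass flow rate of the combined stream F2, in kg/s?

CH4 enters only via F9 and leaves only via the purge: 1430×0.231 = 0.290×(CH4 in F1), and the recovery unit passes all CH4, so CH4 in F2 = CH4 in F1 = 1139.1 kg/s.
H2 in F2: m_A = 1430×0.769 + (1−0.290)·(1−0.641)·m_A, so m_A = 1099.7/0.7451 = 1475.8 kg/s.
F2 = 1475.8 + 1139.1 = 2614.9 kg/s.

2615 kg/s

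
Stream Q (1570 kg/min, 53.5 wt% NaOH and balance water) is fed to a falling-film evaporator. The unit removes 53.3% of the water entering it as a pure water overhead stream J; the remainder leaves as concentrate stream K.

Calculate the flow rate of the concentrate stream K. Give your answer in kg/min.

1181 kg/min

water entering = 1570×0.465 = 730.05 kg/min; overhead removed = 0.533×730.05 = 389.12 kg/min.
Concentrate = 1570 − 389.12 = 1180.9 kg/min.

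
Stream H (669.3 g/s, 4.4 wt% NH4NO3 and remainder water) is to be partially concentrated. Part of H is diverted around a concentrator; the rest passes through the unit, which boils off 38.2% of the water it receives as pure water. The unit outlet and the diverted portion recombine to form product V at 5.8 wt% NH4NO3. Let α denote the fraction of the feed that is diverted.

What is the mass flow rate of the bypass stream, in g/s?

All 669.3×0.044 = 29.449 g/s of NH4NO3 reaches V, so V = 29.449/0.058 = 507.74 g/s and vapour = 161.56 g/s.
The evaporator receives (1−α)·669.3 of feed at 0.956 water and removes 0.382 of that water:
0.382×0.956×(1−α)×669.3 = 161.56
(1−α) = 161.56/244.42 = 0.6610;  α = 0.3390.
Bypass flow = 0.3390×669.3 = 226.92 g/s.

226.9 g/s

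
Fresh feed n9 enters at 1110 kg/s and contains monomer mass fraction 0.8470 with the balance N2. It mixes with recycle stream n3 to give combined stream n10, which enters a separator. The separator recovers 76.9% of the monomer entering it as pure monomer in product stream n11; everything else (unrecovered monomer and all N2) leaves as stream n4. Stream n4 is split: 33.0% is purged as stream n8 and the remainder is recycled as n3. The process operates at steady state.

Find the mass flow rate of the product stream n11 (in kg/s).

855.4 kg/s

monomer in n10: m_A = 1110×0.847 + (1−0.330)·(1−0.769)·m_A, so m_A = 940.17/0.8452 = 1112.3 kg/s.
Product n11 = 0.769×1112.3 = 855.38 kg/s.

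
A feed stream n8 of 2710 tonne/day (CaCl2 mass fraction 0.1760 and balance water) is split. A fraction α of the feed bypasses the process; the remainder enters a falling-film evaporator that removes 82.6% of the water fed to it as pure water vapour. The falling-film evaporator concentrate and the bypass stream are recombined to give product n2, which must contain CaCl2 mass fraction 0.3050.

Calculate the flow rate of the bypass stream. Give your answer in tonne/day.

1026 tonne/day

All 2710×0.176 = 476.96 tonne/day of CaCl2 reaches n2, so n2 = 476.96/0.305 = 1563.8 tonne/day and vapour = 1146.2 tonne/day.
The evaporator receives (1−α)·2710 of feed at 0.824 water and removes 0.826 of that water:
0.826×0.824×(1−α)×2710 = 1146.2
(1−α) = 1146.2/1844.5 = 0.6214;  α = 0.3786.
Bypass flow = 0.3786×2710 = 1026 tonne/day.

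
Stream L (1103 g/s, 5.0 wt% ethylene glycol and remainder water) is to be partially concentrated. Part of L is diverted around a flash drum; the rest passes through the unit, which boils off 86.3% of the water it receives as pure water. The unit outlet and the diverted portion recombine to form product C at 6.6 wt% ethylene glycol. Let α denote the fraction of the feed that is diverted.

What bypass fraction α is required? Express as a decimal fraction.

All 1103×0.050 = 55.15 g/s of ethylene glycol reaches C, so C = 55.15/0.066 = 835.61 g/s and vapour = 267.39 g/s.
The evaporator receives (1−α)·1103 of feed at 0.950 water and removes 0.863 of that water:
0.863×0.950×(1−α)×1103 = 267.39
(1−α) = 267.39/904.29 = 0.2957;  α = 0.7043.

0.704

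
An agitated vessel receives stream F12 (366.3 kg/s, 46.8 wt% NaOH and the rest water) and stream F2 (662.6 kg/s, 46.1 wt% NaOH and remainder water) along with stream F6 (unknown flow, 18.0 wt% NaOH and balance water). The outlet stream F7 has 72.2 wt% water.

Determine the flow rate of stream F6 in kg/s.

Let F6 be the unknown flow. Total out = 1028.9 + F6.
water balance: 552.01 + 0.820·F6 = 0.722·(1028.9 + F6)
(0.820 − 0.722)·F6 = 0.722×1028.9 − 552.01 = 190.85
F6 = 190.85 / 0.098 = 1947.5 kg/s

1947 kg/s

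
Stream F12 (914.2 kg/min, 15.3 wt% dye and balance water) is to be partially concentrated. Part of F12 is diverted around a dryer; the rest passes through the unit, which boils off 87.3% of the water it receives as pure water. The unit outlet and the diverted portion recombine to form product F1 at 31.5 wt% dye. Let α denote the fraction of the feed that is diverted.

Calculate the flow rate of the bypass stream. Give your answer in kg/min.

278.4 kg/min

All 914.2×0.153 = 139.87 kg/min of dye reaches F1, so F1 = 139.87/0.315 = 444.04 kg/min and vapour = 470.16 kg/min.
The evaporator receives (1−α)·914.2 of feed at 0.847 water and removes 0.873 of that water:
0.873×0.847×(1−α)×914.2 = 470.16
(1−α) = 470.16/675.99 = 0.6955;  α = 0.3045.
Bypass flow = 0.3045×914.2 = 278.36 kg/min.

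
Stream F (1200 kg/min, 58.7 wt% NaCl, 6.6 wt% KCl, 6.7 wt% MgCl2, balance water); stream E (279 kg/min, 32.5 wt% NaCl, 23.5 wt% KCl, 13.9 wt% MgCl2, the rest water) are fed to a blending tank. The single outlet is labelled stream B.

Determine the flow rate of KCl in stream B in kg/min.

144.8 kg/min

KCl out = KCl in = 1200×0.066 + 279×0.235 = 144.76 kg/min.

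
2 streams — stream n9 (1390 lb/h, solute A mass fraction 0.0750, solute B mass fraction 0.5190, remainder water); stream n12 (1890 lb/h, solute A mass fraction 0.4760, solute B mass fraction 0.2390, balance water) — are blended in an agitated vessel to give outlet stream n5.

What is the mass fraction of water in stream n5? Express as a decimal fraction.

Total flow out = 1390 + 1890 = 3280 lb/h.
water in = 1390×0.406 + 1890×0.285 = 1103 lb/h.
water mass fraction in n5 = 1103/3280 = 0.3363.

0.3363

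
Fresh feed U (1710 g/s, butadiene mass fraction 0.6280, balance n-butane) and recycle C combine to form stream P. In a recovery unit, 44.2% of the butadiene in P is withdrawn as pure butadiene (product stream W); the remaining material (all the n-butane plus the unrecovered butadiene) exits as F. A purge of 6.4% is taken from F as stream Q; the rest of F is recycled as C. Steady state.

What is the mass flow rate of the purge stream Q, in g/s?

n-butane enters only via U and leaves only via the purge: 1710×0.372 = 0.064×(n-butane in F), and the recovery unit passes all n-butane, so n-butane in P = n-butane in F = 9939.4 g/s.
butadiene in P: m_A = 1710×0.628 + (1−0.064)·(1−0.442)·m_A, so m_A = 1073.9/0.4777 = 2248 g/s.
F = (1−0.442)×2248 + 9939.4 = 11194 g/s.
Purge Q = 0.064×11194 = 716.4 g/s.

716.4 g/s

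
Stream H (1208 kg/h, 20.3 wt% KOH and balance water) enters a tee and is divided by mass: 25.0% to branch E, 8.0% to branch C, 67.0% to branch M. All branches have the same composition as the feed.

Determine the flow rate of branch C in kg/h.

96.64 kg/h

Branch C flow = 0.080×1208 = 96.64 kg/h.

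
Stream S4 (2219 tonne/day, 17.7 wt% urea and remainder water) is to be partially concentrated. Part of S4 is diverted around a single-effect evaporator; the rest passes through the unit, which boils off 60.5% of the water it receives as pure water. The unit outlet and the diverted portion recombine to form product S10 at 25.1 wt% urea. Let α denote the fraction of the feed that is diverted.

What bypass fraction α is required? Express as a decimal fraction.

All 2219×0.177 = 392.76 tonne/day of urea reaches S10, so S10 = 392.76/0.251 = 1564.8 tonne/day and vapour = 654.21 tonne/day.
The evaporator receives (1−α)·2219 of feed at 0.823 water and removes 0.605 of that water:
0.605×0.823×(1−α)×2219 = 654.21
(1−α) = 654.21/1104.9 = 0.5921;  α = 0.4079.

0.408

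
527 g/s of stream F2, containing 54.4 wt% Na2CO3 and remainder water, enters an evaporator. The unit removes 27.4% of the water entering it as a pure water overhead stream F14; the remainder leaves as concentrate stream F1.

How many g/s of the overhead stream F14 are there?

65.85 g/s

water entering = 527×0.456 = 240.31 g/s; overhead removed = 0.274×240.31 = 65.845 g/s.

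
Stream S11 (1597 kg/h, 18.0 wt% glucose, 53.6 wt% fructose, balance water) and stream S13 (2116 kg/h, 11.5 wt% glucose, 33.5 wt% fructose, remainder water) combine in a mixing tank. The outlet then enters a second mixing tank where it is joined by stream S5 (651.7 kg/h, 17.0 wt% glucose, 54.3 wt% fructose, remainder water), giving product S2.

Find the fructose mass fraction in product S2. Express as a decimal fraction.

Overall, product flow = 4364.7 kg/h.
fructose in = 1597×0.536 + 2116×0.335 + 651.7×0.543 = 1918.7 kg/h.
fructose fraction in S2 = 0.440.

0.440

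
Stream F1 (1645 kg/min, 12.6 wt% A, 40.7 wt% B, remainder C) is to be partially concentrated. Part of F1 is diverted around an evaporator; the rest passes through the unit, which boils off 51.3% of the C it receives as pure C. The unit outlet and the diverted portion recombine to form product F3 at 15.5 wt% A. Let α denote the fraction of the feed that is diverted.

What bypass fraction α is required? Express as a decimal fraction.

All 1645×0.126 = 207.27 kg/min of A reaches F3, so F3 = 207.27/0.155 = 1337.2 kg/min and vapour = 307.77 kg/min.
The evaporator receives (1−α)·1645 of feed at 0.467 C and removes 0.513 of that C:
0.513×0.467×(1−α)×1645 = 307.77
(1−α) = 307.77/394.09 = 0.7810;  α = 0.2190.

0.219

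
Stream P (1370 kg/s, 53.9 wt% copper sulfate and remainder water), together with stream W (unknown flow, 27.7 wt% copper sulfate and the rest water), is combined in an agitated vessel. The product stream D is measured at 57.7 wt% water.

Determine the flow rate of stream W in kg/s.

Let W be the unknown flow. Total out = 1370 + W.
water balance: 631.57 + 0.723·W = 0.577·(1370 + W)
(0.723 − 0.577)·W = 0.577×1370 − 631.57 = 158.92
W = 158.92 / 0.146 = 1088.5 kg/s

1088 kg/s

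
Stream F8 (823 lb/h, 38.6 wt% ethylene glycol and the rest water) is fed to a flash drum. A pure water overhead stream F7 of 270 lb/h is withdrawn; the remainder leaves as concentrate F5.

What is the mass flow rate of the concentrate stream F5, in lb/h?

553 lb/h

Concentrate = 823 − 270 = 553 lb/h.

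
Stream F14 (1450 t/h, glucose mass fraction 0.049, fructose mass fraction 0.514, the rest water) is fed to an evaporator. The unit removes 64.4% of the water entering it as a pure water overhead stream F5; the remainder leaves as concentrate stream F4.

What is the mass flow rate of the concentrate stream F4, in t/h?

1042 t/h

water entering = 1450×0.437 = 633.65 t/h; overhead removed = 0.644×633.65 = 408.07 t/h.
Concentrate = 1450 − 408.07 = 1041.9 t/h.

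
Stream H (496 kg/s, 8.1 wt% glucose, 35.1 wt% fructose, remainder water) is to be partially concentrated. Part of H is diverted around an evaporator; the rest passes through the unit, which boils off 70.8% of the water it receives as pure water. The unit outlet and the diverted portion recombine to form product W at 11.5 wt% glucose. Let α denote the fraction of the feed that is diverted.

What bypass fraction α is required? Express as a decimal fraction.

0.265

All 496×0.081 = 40.176 kg/s of glucose reaches W, so W = 40.176/0.115 = 349.36 kg/s and vapour = 146.64 kg/s.
The evaporator receives (1−α)·496 of feed at 0.568 water and removes 0.708 of that water:
0.708×0.568×(1−α)×496 = 146.64
(1−α) = 146.64/199.46 = 0.7352;  α = 0.2648.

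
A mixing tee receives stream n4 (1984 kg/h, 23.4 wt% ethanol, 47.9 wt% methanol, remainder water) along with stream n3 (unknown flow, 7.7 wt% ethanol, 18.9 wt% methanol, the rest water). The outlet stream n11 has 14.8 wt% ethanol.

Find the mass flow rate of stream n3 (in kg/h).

Let n3 be the unknown flow. Total out = 1984 + n3.
ethanol balance: 464.26 + 0.077·n3 = 0.148·(1984 + n3)
(0.077 − 0.148)·n3 = 0.148×1984 − 464.26 = -170.62
n3 = -170.62 / -0.071 = 2403.2 kg/h

2403 kg/h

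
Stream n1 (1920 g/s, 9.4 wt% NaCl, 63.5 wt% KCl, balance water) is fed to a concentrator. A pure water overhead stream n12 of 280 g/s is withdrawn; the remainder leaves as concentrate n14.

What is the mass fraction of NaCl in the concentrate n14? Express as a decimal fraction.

0.110

NaCl is not removed: 1920×0.094 = 180.48 g/s of NaCl enters n14.
Concentrate = 1920 − 280 = 1640 g/s.
Mass fraction = 180.48/1640 = 0.110.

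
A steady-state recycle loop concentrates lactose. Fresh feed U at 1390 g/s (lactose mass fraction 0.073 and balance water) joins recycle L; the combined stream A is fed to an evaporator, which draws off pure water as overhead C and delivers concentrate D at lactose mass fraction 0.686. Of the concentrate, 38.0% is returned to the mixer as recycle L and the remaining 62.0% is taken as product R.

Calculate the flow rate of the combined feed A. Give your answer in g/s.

1481 g/s

Overall lactose balance (none leaves overhead): lactose in fresh feed = lactose in product, i.e. 1390×0.073 = (1−0.380)·D·0.686.
D = 101.47/(0.686×0.620) = 238.57 g/s.
Recycle L = 0.380×238.57 = 90.658 g/s.
Combined feed A = 1390 + 90.658 = 1480.7 g/s.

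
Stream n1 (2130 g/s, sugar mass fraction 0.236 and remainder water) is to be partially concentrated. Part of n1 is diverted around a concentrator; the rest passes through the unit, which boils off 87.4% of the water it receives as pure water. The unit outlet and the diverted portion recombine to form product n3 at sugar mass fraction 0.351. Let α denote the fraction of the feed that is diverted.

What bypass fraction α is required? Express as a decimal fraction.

0.509

All 2130×0.236 = 502.68 g/s of sugar reaches n3, so n3 = 502.68/0.351 = 1432.1 g/s and vapour = 697.86 g/s.
The evaporator receives (1−α)·2130 of feed at 0.764 water and removes 0.874 of that water:
0.874×0.764×(1−α)×2130 = 697.86
(1−α) = 697.86/1422.3 = 0.4907;  α = 0.5093.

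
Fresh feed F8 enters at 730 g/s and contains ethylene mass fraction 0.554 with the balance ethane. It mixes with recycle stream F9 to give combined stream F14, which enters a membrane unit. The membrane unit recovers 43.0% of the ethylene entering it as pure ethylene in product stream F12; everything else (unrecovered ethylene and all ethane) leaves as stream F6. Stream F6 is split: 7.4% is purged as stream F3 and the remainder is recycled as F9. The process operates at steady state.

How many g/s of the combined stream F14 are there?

5256 g/s

ethane enters only via F8 and leaves only via the purge: 730×0.446 = 0.074×(ethane in F6), and the membrane unit passes all ethane, so ethane in F14 = ethane in F6 = 4399.7 g/s.
ethylene in F14: m_A = 730×0.554 + (1−0.074)·(1−0.430)·m_A, so m_A = 404.42/0.4722 = 856.5 g/s.
F14 = 856.5 + 4399.7 = 5256.2 g/s.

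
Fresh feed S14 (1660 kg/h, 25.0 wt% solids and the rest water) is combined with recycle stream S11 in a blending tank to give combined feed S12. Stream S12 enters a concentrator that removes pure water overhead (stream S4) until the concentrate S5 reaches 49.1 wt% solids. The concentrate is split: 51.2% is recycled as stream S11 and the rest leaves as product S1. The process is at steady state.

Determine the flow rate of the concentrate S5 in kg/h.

1732 kg/h

Overall solids balance (none leaves overhead): solids in fresh feed = solids in product, i.e. 1660×0.250 = (1−0.512)·S5·0.491.
S5 = 415/(0.491×0.488) = 1732 kg/h.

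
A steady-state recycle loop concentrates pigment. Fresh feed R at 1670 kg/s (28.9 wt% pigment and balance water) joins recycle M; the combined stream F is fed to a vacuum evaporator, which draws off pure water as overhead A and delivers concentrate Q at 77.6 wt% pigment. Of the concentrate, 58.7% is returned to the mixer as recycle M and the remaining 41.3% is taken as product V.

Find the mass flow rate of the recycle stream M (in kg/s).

884 kg/s

Overall pigment balance (none leaves overhead): pigment in fresh feed = pigment in product, i.e. 1670×0.289 = (1−0.587)·Q·0.776.
Q = 482.63/(0.776×0.413) = 1505.9 kg/s.
Recycle M = 0.587×1505.9 = 883.98 kg/s.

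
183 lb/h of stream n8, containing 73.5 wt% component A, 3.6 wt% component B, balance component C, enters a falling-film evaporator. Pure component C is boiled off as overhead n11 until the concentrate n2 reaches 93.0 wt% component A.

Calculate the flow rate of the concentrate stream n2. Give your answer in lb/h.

component A is conserved: 183×0.735 = 134.5 lb/h all reports to the concentrate.
Concentrate = 134.5/(target fraction) = 144.63 lb/h.

144.6 lb/h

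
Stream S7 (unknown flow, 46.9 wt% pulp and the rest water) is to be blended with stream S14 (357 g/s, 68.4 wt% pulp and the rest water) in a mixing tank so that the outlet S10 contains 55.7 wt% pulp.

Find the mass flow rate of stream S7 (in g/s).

515.2 g/s

Let S7 be the unknown flow. Total out = 357 + S7.
pulp balance: 244.19 + 0.469·S7 = 0.557·(357 + S7)
(0.469 − 0.557)·S7 = 0.557×357 − 244.19 = -45.339
S7 = -45.339 / -0.088 = 515.22 g/s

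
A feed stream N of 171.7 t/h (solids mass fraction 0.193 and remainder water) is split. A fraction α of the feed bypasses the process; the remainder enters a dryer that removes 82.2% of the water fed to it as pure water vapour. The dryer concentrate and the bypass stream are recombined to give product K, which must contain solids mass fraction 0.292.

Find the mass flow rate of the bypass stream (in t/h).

All 171.7×0.193 = 33.138 t/h of solids reaches K, so K = 33.138/0.292 = 113.49 t/h and vapour = 58.213 t/h.
The evaporator receives (1−α)·171.7 of feed at 0.807 water and removes 0.822 of that water:
0.822×0.807×(1−α)×171.7 = 58.213
(1−α) = 58.213/113.9 = 0.5111;  α = 0.4889.
Bypass flow = 0.4889×171.7 = 83.944 t/h.

83.94 t/h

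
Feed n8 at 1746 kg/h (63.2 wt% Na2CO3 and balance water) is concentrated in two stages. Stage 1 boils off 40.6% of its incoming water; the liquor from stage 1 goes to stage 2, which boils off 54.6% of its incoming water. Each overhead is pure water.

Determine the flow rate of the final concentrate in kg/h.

1277 kg/h

water in feed = 1746×0.368 = 642.53 kg/h.
After stage 1: water left = (1−0.406)×642.53 = 381.66; stream total = 1485.1 kg/h.
After stage 2: water left = (1−0.546)×381.66 = 173.27; final concentrate = 1276.7 kg/h.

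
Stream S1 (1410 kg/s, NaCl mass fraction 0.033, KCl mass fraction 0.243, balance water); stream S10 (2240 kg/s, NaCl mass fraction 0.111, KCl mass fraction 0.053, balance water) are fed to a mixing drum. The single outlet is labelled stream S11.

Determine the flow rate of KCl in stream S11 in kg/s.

KCl out = KCl in = 1410×0.243 + 2240×0.053 = 461.35 kg/s.

461.4 kg/s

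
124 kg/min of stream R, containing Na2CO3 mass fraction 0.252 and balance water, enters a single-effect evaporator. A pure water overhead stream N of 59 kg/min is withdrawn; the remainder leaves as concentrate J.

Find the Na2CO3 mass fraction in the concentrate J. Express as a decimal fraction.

Na2CO3 is not removed: 124×0.252 = 31.248 kg/min of Na2CO3 enters J.
Concentrate = 124 − 59 = 65 kg/min.
Mass fraction = 31.248/65 = 0.481.

0.481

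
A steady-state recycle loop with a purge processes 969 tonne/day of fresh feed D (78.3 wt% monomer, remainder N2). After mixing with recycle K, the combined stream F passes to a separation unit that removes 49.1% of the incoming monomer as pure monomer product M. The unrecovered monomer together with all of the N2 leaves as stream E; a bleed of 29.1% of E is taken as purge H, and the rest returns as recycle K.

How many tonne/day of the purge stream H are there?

N2 enters only via D and leaves only via the purge: 969×0.217 = 0.291×(N2 in E), and the separation unit passes all N2, so N2 in F = N2 in E = 722.59 tonne/day.
monomer in F: m_A = 969×0.783 + (1−0.291)·(1−0.491)·m_A, so m_A = 758.73/0.6391 = 1187.1 tonne/day.
E = (1−0.491)×1187.1 + 722.59 = 1326.8 tonne/day.
Purge H = 0.291×1326.8 = 386.11 tonne/day.

386.1 tonne/day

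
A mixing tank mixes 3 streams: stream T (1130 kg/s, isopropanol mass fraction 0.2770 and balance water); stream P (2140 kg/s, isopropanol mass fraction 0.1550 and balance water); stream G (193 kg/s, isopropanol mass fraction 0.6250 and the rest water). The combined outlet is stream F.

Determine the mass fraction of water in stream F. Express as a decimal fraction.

0.7790

Total flow out = 1130 + 2140 + 193 = 3463 kg/s.
water in = 1130×0.723 + 2140×0.845 + 193×0.375 = 2697.7 kg/s.
water mass fraction in F = 2697.7/3463 = 0.7790.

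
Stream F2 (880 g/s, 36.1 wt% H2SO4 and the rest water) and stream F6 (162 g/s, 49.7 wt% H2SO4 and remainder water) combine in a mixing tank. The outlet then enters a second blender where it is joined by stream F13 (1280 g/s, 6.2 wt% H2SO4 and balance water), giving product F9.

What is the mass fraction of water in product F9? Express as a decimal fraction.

Overall, product flow = 2322 g/s.
water in = 880×0.639 + 162×0.503 + 1280×0.938 = 1844.4 g/s.
water fraction in F9 = 0.794.

0.794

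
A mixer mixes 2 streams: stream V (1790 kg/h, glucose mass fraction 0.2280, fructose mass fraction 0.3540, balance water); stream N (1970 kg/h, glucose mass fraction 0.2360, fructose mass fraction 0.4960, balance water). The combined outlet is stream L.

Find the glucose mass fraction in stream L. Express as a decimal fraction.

0.2322

Total flow out = 1790 + 1970 = 3760 kg/h.
glucose in = 1790×0.228 + 1970×0.236 = 873.04 kg/h.
glucose mass fraction in L = 873.04/3760 = 0.2322.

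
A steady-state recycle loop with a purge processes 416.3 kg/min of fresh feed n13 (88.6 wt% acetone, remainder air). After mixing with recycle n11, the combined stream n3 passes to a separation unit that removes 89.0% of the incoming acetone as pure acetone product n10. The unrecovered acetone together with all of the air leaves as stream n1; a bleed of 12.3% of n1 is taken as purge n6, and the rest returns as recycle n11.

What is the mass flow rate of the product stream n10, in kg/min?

acetone in n3: m_A = 416.3×0.886 + (1−0.123)·(1−0.890)·m_A, so m_A = 368.84/0.9035 = 408.22 kg/min.
Product n10 = 0.890×408.22 = 363.32 kg/min.

363.3 kg/min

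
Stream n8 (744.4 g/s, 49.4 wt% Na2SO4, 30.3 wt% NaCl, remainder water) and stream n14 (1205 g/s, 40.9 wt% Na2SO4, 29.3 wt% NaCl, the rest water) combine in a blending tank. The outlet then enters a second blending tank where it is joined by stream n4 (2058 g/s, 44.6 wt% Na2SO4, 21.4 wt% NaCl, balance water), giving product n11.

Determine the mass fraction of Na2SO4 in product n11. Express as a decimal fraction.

Overall, product flow = 4007.4 g/s.
Na2SO4 in = 744.4×0.494 + 1205×0.409 + 2058×0.446 = 1778.4 g/s.
Na2SO4 fraction in n11 = 0.444.

0.444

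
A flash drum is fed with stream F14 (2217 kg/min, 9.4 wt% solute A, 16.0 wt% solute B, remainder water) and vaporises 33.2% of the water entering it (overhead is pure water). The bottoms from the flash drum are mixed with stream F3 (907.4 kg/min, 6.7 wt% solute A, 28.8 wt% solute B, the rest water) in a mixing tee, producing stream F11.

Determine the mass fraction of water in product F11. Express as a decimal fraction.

Vapour removed = 0.332×0.746×2217 = 549.09 kg/min; concentrate = 1667.9 kg/min.
water reaching the mixer = 1104.8 (from concentrate) + 907.4×0.645 = 1690.1 kg/min.
Product flow = 1667.9 + 907.4 = 2575.3 kg/min; water fraction = 0.6563.

0.6563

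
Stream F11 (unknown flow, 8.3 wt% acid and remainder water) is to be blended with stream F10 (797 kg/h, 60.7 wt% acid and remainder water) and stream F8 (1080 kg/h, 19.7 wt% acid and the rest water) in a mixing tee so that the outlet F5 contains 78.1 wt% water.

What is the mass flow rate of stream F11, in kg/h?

2099 kg/h

Let F11 be the unknown flow. Total out = 1877 + F11.
water balance: 1180.5 + 0.917·F11 = 0.781·(1877 + F11)
(0.917 − 0.781)·F11 = 0.781×1877 − 1180.5 = 285.48
F11 = 285.48 / 0.136 = 2099.1 kg/h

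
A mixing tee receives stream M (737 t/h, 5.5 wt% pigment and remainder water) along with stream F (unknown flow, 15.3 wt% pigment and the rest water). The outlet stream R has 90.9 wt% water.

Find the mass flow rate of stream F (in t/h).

Let F be the unknown flow. Total out = 737 + F.
water balance: 696.46 + 0.847·F = 0.909·(737 + F)
(0.847 − 0.909)·F = 0.909×737 − 696.46 = -26.532
F = -26.532 / -0.062 = 427.94 t/h

427.9 t/h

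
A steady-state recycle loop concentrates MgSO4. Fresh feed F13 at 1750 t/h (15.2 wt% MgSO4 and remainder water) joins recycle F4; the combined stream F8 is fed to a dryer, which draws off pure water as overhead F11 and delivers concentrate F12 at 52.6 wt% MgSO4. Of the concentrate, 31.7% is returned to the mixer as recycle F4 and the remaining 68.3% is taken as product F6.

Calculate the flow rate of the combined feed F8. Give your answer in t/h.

Overall MgSO4 balance (none leaves overhead): MgSO4 in fresh feed = MgSO4 in product, i.e. 1750×0.152 = (1−0.317)·F12·0.526.
F12 = 266/(0.526×0.683) = 740.41 t/h.
Recycle F4 = 0.317×740.41 = 234.71 t/h.
Combined feed F8 = 1750 + 234.71 = 1984.7 t/h.

1985 t/h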